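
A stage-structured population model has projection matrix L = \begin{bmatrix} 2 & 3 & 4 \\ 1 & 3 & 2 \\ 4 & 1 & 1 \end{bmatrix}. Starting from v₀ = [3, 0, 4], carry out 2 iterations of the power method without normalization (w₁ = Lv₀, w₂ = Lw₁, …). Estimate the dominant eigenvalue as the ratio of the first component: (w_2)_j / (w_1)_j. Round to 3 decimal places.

6.409

w1 = Lv₀ = (22, 11, 16)
w2 = Lw1 = (141, 87, 115)
Ratio at component: 141 / 22 = 6.409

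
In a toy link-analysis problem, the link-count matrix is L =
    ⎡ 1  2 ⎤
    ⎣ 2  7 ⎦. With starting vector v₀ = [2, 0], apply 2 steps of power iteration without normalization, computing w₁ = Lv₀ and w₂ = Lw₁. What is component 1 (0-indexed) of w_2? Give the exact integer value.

32

w1 = Lv₀ = (1·2 + 2·0; 2·2 + 7·0) = (2, 4)
w2 = Lw1 = (1·2 + 2·4; 2·2 + 7·4) = (10, 32)
The requested component of w2 is 32.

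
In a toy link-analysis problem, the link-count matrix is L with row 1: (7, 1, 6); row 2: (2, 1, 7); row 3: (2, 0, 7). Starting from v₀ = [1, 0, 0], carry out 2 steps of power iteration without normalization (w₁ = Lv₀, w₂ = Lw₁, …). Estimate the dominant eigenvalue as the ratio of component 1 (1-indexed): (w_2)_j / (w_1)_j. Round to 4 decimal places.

9.0000

w1 = Lv₀ = (7·1 + 1·0 + 6·0; 2·1 + 1·0 + 7·0; 2·1 + 0·0 + 7·0) = (7, 2, 2)
w2 = Lw1 = (7·7 + 1·2 + 6·2; 2·7 + 1·2 + 7·2; 2·7 + 0·2 + 7·2) = (63, 30, 28)
Ratio at component: 63 / 7 = 9.0000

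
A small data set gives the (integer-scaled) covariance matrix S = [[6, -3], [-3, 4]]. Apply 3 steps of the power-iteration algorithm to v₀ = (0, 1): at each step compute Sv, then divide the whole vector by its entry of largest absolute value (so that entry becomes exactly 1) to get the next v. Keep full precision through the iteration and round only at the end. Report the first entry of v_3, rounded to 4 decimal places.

Sv0 = (-3.00000, 4.00000); divide by 4.00000 → v1 = (-0.75000, 1.00000)
Sv1 = (-7.50000, 6.25000); divide by -7.50000 → v2 = (1.00000, -0.83333)
Sv2 = (8.50000, -6.33333); divide by 8.50000 → v3 = (1.00000, -0.74510)
Requested entry of v3: -255/-255 = 1.0000

1.0000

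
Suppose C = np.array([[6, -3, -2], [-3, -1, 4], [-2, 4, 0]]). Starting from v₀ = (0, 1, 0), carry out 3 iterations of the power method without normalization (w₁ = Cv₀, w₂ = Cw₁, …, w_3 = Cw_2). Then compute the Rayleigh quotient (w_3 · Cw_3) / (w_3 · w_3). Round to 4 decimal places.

w1 = Cv₀ = (-3, -1, 4)
w2 = Cw1 = (-23, 26, 2)
w3 = Cw2 = (-220, 51, 150)
Cw3 = (-1773, 1209, 644)
w3·Cw3 = (-220)·(-1773) + 51·1209 + 150·644 = 548319; w3·w3 = (-220)·(-220) + 51·51 + 150·150 = 73501
λ ≈ 548319/73501 = 7.4600

7.4600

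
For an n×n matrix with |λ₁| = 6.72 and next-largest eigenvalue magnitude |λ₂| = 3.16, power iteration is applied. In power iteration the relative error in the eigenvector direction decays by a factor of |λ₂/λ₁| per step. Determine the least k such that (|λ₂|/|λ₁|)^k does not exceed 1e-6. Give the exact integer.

19

|λ₂/λ₁| = 3.16/6.72 = 0.47024
Need k ≥ ln(1e-6) / ln(0.47024) = -13.8155 / -0.7545 ≈ 18.310
Smallest integer k satisfying the bound: 19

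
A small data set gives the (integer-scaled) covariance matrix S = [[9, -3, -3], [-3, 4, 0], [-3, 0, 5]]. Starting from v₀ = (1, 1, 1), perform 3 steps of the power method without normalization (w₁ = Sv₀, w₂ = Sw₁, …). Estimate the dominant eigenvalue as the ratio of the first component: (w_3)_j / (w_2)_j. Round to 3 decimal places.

λ ≈ 9.667

w1 = Sv₀ = (3, 1, 2)
w2 = Sw1 = (18, -5, 1)
w3 = Sw2 = (174, -74, -49)
Ratio at component: 174 / 18 = 9.667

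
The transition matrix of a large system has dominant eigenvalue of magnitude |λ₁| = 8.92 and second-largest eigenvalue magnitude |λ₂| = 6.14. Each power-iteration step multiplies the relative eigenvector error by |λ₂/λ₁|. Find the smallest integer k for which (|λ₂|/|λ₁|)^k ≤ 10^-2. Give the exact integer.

|λ₂/λ₁| = 6.14/8.92 = 0.68834
Need k ≥ ln(10^-2) / ln(0.68834) = -4.6052 / -0.3735 ≈ 12.331
Smallest integer k satisfying the bound: 13

13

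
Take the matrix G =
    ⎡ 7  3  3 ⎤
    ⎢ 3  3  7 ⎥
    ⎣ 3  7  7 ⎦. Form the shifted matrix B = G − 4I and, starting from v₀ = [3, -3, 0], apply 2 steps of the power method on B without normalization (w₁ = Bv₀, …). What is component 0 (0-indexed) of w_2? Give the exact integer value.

0

B = G − 4I has rows (3, 3, 3); (3, -1, 7); (3, 7, 3)
w1 = Bv₀ = (3·3 + 3·(-3) + 3·0; 3·3 + (-1)·(-3) + 7·0; 3·3 + 7·(-3) + 3·0) = (0, 12, -12)
w2 = Bw1 = (3·0 + 3·12 + 3·(-12); 3·0 + (-1)·12 + 7·(-12); 3·0 + 7·12 + 3·(-12)) = (0, -96, 48)
Requested component of w2: 0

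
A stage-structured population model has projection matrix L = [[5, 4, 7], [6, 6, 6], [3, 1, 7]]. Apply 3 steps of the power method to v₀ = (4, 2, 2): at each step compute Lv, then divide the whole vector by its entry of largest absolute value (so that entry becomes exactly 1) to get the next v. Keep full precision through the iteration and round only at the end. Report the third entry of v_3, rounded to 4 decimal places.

0.5064

Lv0 = (42.00000, 48.00000, 28.00000); divide by 48.00000 → v1 = (0.87500, 1.00000, 0.58333)
Lv1 = (12.45833, 14.75000, 7.70833); divide by 14.75000 → v2 = (0.84463, 1.00000, 0.52260)
Lv2 = (11.88136, 14.20339, 7.19209); divide by 14.20339 → v3 = (0.83652, 1.00000, 0.50636)
Requested entry of v3: 5092/10056 = 0.5064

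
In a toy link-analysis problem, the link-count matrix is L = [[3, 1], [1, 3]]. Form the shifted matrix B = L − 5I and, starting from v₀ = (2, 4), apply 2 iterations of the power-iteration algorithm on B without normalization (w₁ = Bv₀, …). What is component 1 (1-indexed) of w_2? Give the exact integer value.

B = L − 5I has rows (-2, 1); (1, -2)
w1 = Bv₀ = ((-2)·2 + 1·4; 1·2 + (-2)·4) = (0, -6)
w2 = Bw1 = ((-2)·0 + 1·(-6); 1·0 + (-2)·(-6)) = (-6, 12)
Requested component of w2: -6

-6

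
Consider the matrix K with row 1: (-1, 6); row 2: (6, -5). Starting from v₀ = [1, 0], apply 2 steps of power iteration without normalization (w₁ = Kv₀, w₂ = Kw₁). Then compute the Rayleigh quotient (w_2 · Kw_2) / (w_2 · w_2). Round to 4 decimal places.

w1 = Kv₀ = (-1, 6)
w2 = Kw1 = (37, -36)
Kw2 = (-253, 402)
w2·Kw2 = 37·(-253) + (-36)·402 = -23833; w2·w2 = 37·37 + (-36)·(-36) = 2665
λ ≈ -23833/2665 = -8.9430

-8.9430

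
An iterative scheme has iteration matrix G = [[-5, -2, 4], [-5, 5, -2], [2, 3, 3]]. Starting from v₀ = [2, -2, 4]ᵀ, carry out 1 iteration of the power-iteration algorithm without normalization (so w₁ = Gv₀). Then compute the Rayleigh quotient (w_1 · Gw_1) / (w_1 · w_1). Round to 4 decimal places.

6.0976

w1 = Gv₀ = (10, -28, 10)
Gw1 = (46, -210, -34)
w1·Gw1 = 10·46 + (-28)·(-210) + 10·(-34) = 6000; w1·w1 = 10·10 + (-28)·(-28) + 10·10 = 984
λ ≈ 6000/984 = 6.0976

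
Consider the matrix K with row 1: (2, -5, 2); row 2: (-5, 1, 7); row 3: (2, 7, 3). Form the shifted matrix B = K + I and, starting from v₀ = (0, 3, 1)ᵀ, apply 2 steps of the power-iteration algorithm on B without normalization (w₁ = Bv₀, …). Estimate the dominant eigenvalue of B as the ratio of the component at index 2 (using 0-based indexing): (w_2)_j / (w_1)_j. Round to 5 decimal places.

B = K + I has rows (3, -5, 2); (-5, 2, 7); (2, 7, 4)
w1 = Bv₀ = (-13, 13, 25)
w2 = Bw1 = (-54, 266, 165)
Ratio: 165/25 = 6.60000

μ ≈ 6.60000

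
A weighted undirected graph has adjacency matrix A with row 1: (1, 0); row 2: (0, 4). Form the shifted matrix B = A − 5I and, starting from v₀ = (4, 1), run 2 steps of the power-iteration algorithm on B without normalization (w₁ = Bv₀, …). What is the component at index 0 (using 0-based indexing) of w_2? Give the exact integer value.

64

B = A − 5I has rows (-4, 0); (0, -1)
w1 = Bv₀ = ((-4)·4 + 0·1; 0·4 + (-1)·1) = (-16, -1)
w2 = Bw1 = ((-4)·(-16) + 0·(-1); 0·(-16) + (-1)·(-1)) = (64, 1)
Requested component of w2: 64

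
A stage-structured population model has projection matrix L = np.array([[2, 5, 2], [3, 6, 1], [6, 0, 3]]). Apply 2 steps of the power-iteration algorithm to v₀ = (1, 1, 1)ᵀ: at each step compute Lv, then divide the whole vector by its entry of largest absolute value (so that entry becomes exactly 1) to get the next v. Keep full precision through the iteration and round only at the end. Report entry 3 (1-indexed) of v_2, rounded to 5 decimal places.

0.84375

Lv0 = (9.000000, 10.000000, 9.000000); divide by 10.000000 → v1 = (0.900000, 1.000000, 0.900000)
Lv1 = (8.600000, 9.600000, 8.100000); divide by 9.600000 → v2 = (0.895833, 1.000000, 0.843750)
Requested entry of v2: 81/96 = 0.84375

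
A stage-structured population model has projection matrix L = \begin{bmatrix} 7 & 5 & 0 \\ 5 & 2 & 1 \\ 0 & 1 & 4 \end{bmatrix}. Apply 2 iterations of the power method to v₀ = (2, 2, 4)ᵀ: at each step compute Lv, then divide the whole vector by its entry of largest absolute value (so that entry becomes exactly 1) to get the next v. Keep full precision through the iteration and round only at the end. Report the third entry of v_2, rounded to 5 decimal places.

Lv0 = (24.000000, 18.000000, 18.000000); divide by 24.000000 → v1 = (1.000000, 0.750000, 0.750000)
Lv1 = (10.750000, 7.250000, 3.750000); divide by 10.750000 → v2 = (1.000000, 0.674419, 0.348837)
Requested entry of v2: 90/258 = 0.34884

0.34884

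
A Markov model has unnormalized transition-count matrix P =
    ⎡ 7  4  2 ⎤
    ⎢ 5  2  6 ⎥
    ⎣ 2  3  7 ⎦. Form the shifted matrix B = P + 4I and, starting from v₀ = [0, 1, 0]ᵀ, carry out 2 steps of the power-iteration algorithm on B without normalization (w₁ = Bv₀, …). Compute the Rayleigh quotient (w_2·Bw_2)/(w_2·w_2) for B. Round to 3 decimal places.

μ ≈ 16.450

B = P + 4I has rows (11, 4, 2); (5, 6, 6); (2, 3, 11)
w1 = Bv₀ = (11·0 + 4·1 + 2·0; 5·0 + 6·1 + 6·0; 2·0 + 3·1 + 11·0) = (4, 6, 3)
w2 = Bw1 = (11·4 + 4·6 + 2·3; 5·4 + 6·6 + 6·3; 2·4 + 3·6 + 11·3) = (74, 74, 59)
Bw2 = (1228, 1168, 1019)
w2·Bw2 = 237425; w2·w2 = 14433; μ ≈ 237425/14433 = 16.450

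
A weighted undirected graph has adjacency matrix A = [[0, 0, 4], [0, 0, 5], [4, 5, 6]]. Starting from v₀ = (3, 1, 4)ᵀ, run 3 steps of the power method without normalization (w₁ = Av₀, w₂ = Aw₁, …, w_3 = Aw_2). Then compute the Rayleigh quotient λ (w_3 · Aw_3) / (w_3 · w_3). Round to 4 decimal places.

w1 = Av₀ = (16, 20, 41)
w2 = Aw1 = (164, 205, 410)
w3 = Aw2 = (1640, 2050, 4141)
Aw3 = (16564, 20705, 41656)
w3·Aw3 = 1640·16564 + 2050·20705 + 4141·41656 = 242107706; w3·w3 = 1640·1640 + 2050·2050 + 4141·4141 = 24039981
λ ≈ 242107706/24039981 = 10.0710

10.0710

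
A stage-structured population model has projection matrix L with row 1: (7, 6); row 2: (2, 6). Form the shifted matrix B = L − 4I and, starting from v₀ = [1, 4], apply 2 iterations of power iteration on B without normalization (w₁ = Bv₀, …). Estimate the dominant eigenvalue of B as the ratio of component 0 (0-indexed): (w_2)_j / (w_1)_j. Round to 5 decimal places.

B = L − 4I has rows (3, 6); (2, 2)
w1 = Bv₀ = (27, 10)
w2 = Bw1 = (141, 74)
Ratio: 141/27 = 5.22222

μ ≈ 5.22222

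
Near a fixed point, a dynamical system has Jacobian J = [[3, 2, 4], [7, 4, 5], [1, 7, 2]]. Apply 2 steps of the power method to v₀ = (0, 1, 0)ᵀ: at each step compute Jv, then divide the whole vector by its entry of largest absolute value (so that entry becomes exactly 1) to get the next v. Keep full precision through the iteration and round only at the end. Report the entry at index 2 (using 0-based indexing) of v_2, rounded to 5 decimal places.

Jv0 = (2.000000, 4.000000, 7.000000); divide by 7.000000 → v1 = (0.285714, 0.571429, 1.000000)
Jv1 = (6.000000, 9.285714, 6.285714); divide by 9.285714 → v2 = (0.646154, 1.000000, 0.676923)
Requested entry of v2: 44/65 = 0.67692

0.67692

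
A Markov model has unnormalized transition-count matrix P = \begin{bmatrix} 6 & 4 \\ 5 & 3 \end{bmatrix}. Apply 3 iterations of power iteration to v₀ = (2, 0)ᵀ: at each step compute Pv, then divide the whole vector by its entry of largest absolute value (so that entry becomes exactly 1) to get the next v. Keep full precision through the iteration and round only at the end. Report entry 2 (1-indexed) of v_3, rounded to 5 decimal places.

Pv0 = (12.000000, 10.000000); divide by 12.000000 → v1 = (1.000000, 0.833333)
Pv1 = (9.333333, 7.500000); divide by 9.333333 → v2 = (1.000000, 0.803571)
Pv2 = (9.214286, 7.410714); divide by 9.214286 → v3 = (1.000000, 0.804264)
Requested entry of v3: 830/1032 = 0.80426

0.80426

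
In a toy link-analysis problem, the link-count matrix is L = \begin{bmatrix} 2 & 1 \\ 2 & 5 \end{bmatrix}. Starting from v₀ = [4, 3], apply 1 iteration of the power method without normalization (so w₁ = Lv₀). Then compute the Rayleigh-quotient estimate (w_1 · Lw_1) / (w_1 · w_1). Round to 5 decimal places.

5.60923

w1 = Lv₀ = (11, 23)
Lw1 = (45, 137)
w1·Lw1 = 11·45 + 23·137 = 3646; w1·w1 = 11·11 + 23·23 = 650
λ ≈ 3646/650 = 5.60923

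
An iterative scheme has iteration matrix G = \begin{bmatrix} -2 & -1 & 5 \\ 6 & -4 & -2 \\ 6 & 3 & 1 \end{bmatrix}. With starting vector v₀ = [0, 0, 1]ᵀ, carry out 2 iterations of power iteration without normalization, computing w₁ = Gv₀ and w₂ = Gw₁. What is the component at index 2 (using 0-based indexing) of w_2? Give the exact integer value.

25

w1 = Gv₀ = ((-2)·0 + (-1)·0 + 5·1; 6·0 + (-4)·0 + (-2)·1; 6·0 + 3·0 + 1·1) = (5, -2, 1)
w2 = Gw1 = ((-2)·5 + (-1)·(-2) + 5·1; 6·5 + (-4)·(-2) + (-2)·1; 6·5 + 3·(-2) + 1·1) = (-3, 36, 25)
The requested component of w2 is 25.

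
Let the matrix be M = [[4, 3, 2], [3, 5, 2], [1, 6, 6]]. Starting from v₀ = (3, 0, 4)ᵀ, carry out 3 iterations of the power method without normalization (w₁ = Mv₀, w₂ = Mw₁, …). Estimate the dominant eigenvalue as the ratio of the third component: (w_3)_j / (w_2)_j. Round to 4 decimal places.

w1 = Mv₀ = (20, 17, 27)
w2 = Mw1 = (185, 199, 284)
w3 = Mw2 = (1905, 2118, 3083)
Ratio at component: 3083 / 284 = 10.8556

λ ≈ 10.8556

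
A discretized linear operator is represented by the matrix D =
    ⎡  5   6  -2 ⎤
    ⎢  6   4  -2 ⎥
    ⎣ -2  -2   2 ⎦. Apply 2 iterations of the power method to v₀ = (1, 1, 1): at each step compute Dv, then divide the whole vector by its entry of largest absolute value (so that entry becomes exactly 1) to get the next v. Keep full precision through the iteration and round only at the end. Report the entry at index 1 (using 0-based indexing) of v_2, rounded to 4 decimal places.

Dv0 = (9.00000, 8.00000, -2.00000); divide by 9.00000 → v1 = (1.00000, 0.88889, -0.22222)
Dv1 = (10.77778, 10.00000, -4.22222); divide by 10.77778 → v2 = (1.00000, 0.92784, -0.39175)
Requested entry of v2: 90/97 = 0.9278

0.9278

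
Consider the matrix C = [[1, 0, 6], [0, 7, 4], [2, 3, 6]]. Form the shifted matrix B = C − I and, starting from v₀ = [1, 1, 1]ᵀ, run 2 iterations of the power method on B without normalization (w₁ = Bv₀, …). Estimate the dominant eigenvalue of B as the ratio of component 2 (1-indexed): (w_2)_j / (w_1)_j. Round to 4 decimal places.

μ ≈ 10.0000

B = C − I has rows (0, 0, 6); (0, 6, 4); (2, 3, 5)
w1 = Bv₀ = (0·1 + 0·1 + 6·1; 0·1 + 6·1 + 4·1; 2·1 + 3·1 + 5·1) = (6, 10, 10)
w2 = Bw1 = (0·6 + 0·10 + 6·10; 0·6 + 6·10 + 4·10; 2·6 + 3·10 + 5·10) = (60, 100, 92)
Ratio: 100/10 = 10.0000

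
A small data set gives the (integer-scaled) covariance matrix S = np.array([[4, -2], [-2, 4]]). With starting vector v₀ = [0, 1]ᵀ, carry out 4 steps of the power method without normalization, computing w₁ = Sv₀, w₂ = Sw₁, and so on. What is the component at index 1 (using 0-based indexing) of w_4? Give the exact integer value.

w1 = Sv₀ = (4·0 + (-2)·1; (-2)·0 + 4·1) = (-2, 4)
w2 = Sw1 = (4·(-2) + (-2)·4; (-2)·(-2) + 4·4) = (-16, 20)
w3 = Sw2 = (-104, 112)
w4 = Sw3 = (-640, 656)
The requested component of w4 is 656.

656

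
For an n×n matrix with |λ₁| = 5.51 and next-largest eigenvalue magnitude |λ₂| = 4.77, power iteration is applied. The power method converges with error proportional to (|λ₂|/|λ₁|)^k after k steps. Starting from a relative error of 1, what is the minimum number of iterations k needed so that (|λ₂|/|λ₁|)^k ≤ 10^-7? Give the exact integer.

|λ₂/λ₁| = 4.77/5.51 = 0.86570
Need k ≥ ln(10^-7) / ln(0.86570) = -16.1181 / -0.1442 ≈ 111.762
Smallest integer k satisfying the bound: 112

112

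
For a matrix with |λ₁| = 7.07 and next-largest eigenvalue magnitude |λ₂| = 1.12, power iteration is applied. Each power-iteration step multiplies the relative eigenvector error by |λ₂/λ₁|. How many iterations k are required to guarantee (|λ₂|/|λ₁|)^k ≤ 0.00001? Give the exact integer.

|λ₂/λ₁| = 1.12/7.07 = 0.15842
Need k ≥ ln(0.00001) / ln(0.15842) = -11.5129 / -1.8425 ≈ 6.248
Smallest integer k satisfying the bound: 7

7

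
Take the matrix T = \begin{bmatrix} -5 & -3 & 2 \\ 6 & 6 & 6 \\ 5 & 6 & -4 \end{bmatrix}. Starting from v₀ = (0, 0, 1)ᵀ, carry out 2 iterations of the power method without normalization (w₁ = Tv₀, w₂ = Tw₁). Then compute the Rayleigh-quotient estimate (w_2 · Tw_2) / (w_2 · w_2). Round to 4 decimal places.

w1 = Tv₀ = ((-5)·0 + (-3)·0 + 2·1; 6·0 + 6·0 + 6·1; 5·0 + 6·0 + (-4)·1) = (2, 6, -4)
w2 = Tw1 = ((-5)·2 + (-3)·6 + 2·(-4); 6·2 + 6·6 + 6·(-4); 5·2 + 6·6 + (-4)·(-4)) = (-36, 24, 62)
Tw2 = (232, 300, -284)
w2·Tw2 = (-36)·232 + 24·300 + 62·(-284) = -18760; w2·w2 = (-36)·(-36) + 24·24 + 62·62 = 5716
λ ≈ -18760/5716 = -3.2820

-3.2820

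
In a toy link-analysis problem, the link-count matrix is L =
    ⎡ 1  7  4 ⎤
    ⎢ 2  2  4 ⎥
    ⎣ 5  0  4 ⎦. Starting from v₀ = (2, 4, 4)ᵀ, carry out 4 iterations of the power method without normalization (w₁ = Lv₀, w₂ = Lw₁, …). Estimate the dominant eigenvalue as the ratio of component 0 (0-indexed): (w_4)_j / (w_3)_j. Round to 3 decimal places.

w1 = Lv₀ = (46, 28, 26)
w2 = Lw1 = (346, 252, 334)
w3 = Lw2 = (3446, 2532, 3066)
w4 = Lw3 = (33434, 24220, 29494)
Ratio at component: 33434 / 3446 = 9.702

λ ≈ 9.702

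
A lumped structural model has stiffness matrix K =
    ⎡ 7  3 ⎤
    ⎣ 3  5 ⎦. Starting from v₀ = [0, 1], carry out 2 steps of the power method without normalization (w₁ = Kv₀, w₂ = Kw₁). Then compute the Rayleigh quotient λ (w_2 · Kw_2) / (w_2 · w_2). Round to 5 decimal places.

w1 = Kv₀ = (7·0 + 3·1; 3·0 + 5·1) = (3, 5)
w2 = Kw1 = (7·3 + 3·5; 3·3 + 5·5) = (36, 34)
Kw2 = (354, 278)
w2·Kw2 = 36·354 + 34·278 = 22196; w2·w2 = 36·36 + 34·34 = 2452
λ ≈ 22196/2452 = 9.05220

λ ≈ 9.05220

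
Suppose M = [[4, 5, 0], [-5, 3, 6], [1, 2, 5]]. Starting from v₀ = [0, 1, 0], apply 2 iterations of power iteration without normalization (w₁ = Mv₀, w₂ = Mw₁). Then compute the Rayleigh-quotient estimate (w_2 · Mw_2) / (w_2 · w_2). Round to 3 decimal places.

w1 = Mv₀ = (5, 3, 2)
w2 = Mw1 = (35, -4, 21)
Mw2 = (120, -61, 132)
w2·Mw2 = 35·120 + (-4)·(-61) + 21·132 = 7216; w2·w2 = 35·35 + (-4)·(-4) + 21·21 = 1682
λ ≈ 7216/1682 = 4.290

λ ≈ 4.290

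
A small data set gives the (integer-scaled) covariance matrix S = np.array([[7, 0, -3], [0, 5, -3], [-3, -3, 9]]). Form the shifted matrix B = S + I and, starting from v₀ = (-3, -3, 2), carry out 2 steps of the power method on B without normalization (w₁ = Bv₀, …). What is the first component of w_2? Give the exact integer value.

-354

B = S + I has rows (8, 0, -3); (0, 6, -3); (-3, -3, 10)
w1 = Bv₀ = (-30, -24, 38)
w2 = Bw1 = (-354, -258, 542)
Requested component of w2: -354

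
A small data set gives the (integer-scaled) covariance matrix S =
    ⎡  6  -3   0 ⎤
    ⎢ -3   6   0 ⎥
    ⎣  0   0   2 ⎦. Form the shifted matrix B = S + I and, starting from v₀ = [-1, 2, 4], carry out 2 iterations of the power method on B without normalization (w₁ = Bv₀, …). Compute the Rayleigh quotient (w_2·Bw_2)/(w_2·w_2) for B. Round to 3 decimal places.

B = S + I has rows (7, -3, 0); (-3, 7, 0); (0, 0, 3)
w1 = Bv₀ = (-13, 17, 12)
w2 = Bw1 = (-142, 158, 36)
Bw2 = (-1468, 1532, 108)
w2·Bw2 = 454400; w2·w2 = 46424; μ ≈ 454400/46424 = 9.788

μ ≈ 9.788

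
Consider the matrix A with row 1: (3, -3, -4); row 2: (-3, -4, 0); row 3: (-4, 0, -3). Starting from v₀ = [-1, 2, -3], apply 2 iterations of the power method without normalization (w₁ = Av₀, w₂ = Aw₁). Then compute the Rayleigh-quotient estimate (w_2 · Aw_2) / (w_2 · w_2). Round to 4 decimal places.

w1 = Av₀ = (3·(-1) + (-3)·2 + (-4)·(-3); (-3)·(-1) + (-4)·2 + 0·(-3); (-4)·(-1) + 0·2 + (-3)·(-3)) = (3, -5, 13)
w2 = Aw1 = (3·3 + (-3)·(-5) + (-4)·13; (-3)·3 + (-4)·(-5) + 0·13; (-4)·3 + 0·(-5) + (-3)·13) = (-28, 11, -51)
Aw2 = (87, 40, 265)
w2·Aw2 = (-28)·87 + 11·40 + (-51)·265 = -15511; w2·w2 = (-28)·(-28) + 11·11 + (-51)·(-51) = 3506
λ ≈ -15511/3506 = -4.4241

λ ≈ -4.4241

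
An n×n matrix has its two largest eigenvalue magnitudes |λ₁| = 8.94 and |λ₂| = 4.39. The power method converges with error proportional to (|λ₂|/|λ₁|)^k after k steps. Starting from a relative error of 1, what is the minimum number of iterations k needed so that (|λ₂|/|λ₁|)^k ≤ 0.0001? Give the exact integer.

13

|λ₂/λ₁| = 4.39/8.94 = 0.49105
Need k ≥ ln(0.0001) / ln(0.49105) = -9.2103 / -0.7112 ≈ 12.950
Smallest integer k satisfying the bound: 13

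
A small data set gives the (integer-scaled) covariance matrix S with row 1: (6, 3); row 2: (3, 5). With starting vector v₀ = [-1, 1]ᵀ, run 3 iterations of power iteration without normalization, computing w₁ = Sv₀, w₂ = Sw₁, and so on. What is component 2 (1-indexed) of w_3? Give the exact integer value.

w1 = Sv₀ = (6·(-1) + 3·1; 3·(-1) + 5·1) = (-3, 2)
w2 = Sw1 = (6·(-3) + 3·2; 3·(-3) + 5·2) = (-12, 1)
w3 = Sw2 = (-69, -31)
The requested component of w3 is -31.

-31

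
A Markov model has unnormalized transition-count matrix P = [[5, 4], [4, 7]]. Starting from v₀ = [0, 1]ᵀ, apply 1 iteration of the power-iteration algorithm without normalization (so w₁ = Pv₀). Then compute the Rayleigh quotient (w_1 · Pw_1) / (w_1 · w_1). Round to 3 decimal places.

9.954

w1 = Pv₀ = (5·0 + 4·1; 4·0 + 7·1) = (4, 7)
Pw1 = (48, 65)
w1·Pw1 = 4·48 + 7·65 = 647; w1·w1 = 4·4 + 7·7 = 65
λ ≈ 647/65 = 9.954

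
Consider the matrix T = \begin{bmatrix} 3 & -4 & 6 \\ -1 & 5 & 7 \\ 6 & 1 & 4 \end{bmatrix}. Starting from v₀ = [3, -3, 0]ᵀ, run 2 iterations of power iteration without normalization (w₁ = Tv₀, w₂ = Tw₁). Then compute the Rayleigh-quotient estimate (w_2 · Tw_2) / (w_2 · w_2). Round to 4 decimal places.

w1 = Tv₀ = (21, -18, 15)
w2 = Tw1 = (225, -6, 168)
Tw2 = (1707, 921, 2016)
w2·Tw2 = 225·1707 + (-6)·921 + 168·2016 = 717237; w2·w2 = 225·225 + (-6)·(-6) + 168·168 = 78885
λ ≈ 717237/78885 = 9.0922

9.0922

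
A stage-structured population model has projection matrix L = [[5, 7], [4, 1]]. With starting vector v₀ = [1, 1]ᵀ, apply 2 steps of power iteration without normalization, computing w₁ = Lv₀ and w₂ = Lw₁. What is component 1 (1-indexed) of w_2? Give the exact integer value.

w1 = Lv₀ = (12, 5)
w2 = Lw1 = (95, 53)
The requested component of w2 is 95.

95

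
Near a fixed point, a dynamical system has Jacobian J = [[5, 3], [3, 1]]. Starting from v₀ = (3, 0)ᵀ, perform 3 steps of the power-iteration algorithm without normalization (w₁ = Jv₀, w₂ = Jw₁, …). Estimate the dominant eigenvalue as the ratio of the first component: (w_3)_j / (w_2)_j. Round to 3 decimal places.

6.588

w1 = Jv₀ = (5·3 + 3·0; 3·3 + 1·0) = (15, 9)
w2 = Jw1 = (5·15 + 3·9; 3·15 + 1·9) = (102, 54)
w3 = Jw2 = (672, 360)
Ratio at component: 672 / 102 = 6.588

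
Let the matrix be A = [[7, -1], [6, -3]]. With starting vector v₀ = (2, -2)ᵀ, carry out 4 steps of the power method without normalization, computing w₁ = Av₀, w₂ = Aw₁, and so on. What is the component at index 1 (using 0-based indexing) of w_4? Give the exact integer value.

w1 = Av₀ = (7·2 + (-1)·(-2); 6·2 + (-3)·(-2)) = (16, 18)
w2 = Aw1 = (7·16 + (-1)·18; 6·16 + (-3)·18) = (94, 42)
w3 = Aw2 = (616, 438)
w4 = Aw3 = (3874, 2382)
The requested component of w4 is 2382.

2382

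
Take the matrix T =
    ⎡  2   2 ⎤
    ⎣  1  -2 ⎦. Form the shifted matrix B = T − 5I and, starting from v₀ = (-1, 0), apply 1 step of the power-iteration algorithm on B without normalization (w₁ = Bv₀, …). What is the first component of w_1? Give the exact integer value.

B = T − 5I has rows (-3, 2); (1, -7)
w1 = Bv₀ = (3, -1)
Requested component of w1: 3

3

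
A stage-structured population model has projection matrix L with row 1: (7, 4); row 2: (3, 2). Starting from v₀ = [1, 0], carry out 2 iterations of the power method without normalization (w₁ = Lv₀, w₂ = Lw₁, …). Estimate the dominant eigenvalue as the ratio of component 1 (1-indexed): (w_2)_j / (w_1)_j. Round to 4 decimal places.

w1 = Lv₀ = (7, 3)
w2 = Lw1 = (61, 27)
Ratio at component: 61 / 7 = 8.7143

λ ≈ 8.7143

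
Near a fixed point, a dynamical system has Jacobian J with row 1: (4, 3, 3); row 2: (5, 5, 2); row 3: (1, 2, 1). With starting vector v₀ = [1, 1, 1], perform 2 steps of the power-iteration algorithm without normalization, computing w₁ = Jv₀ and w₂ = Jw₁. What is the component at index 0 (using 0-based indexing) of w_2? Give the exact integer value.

88

w1 = Jv₀ = (10, 12, 4)
w2 = Jw1 = (88, 118, 38)
The requested component of w2 is 88.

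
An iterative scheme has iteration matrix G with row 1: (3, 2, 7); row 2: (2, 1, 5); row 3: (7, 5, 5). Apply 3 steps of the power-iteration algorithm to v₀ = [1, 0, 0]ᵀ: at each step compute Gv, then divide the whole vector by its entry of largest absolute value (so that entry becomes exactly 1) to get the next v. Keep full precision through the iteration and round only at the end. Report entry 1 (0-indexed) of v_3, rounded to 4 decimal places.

Gv0 = (3.00000, 2.00000, 7.00000); divide by 7.00000 → v1 = (0.42857, 0.28571, 1.00000)
Gv1 = (8.85714, 6.14286, 9.42857); divide by 9.42857 → v2 = (0.93939, 0.65152, 1.00000)
Gv2 = (11.12121, 7.53030, 14.83333); divide by 14.83333 → v3 = (0.74974, 0.50766, 1.00000)
Requested entry of v3: 497/979 = 0.5077

0.5077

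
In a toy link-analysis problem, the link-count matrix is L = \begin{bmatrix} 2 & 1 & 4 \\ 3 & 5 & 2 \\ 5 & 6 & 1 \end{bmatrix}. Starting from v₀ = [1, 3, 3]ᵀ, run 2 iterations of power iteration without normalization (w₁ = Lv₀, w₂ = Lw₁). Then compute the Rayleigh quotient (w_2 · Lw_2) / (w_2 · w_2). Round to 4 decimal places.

w1 = Lv₀ = (17, 24, 26)
w2 = Lw1 = (162, 223, 255)
Lw2 = (1567, 2111, 2403)
w2·Lw2 = 162·1567 + 223·2111 + 255·2403 = 1337372; w2·w2 = 162·162 + 223·223 + 255·255 = 140998
λ ≈ 1337372/140998 = 9.4850

9.4850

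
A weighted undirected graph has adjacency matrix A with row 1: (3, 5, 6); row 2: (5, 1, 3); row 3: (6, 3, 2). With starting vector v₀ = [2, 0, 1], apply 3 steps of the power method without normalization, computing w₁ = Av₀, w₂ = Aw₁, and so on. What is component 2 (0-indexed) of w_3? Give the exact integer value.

w1 = Av₀ = (3·2 + 5·0 + 6·1; 5·2 + 1·0 + 3·1; 6·2 + 3·0 + 2·1) = (12, 13, 14)
w2 = Aw1 = (3·12 + 5·13 + 6·14; 5·12 + 1·13 + 3·14; 6·12 + 3·13 + 2·14) = (185, 115, 139)
w3 = Aw2 = (1964, 1457, 1733)
The requested component of w3 is 1733.

1733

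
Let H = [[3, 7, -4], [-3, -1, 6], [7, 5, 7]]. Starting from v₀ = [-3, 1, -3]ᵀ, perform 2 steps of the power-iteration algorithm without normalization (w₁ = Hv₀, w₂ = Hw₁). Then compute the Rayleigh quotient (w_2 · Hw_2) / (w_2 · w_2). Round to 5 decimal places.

w1 = Hv₀ = (3·(-3) + 7·1 + (-4)·(-3); (-3)·(-3) + (-1)·1 + 6·(-3); 7·(-3) + 5·1 + 7·(-3)) = (10, -10, -37)
w2 = Hw1 = (3·10 + 7·(-10) + (-4)·(-37); (-3)·10 + (-1)·(-10) + 6·(-37); 7·10 + 5·(-10) + 7·(-37)) = (108, -242, -239)
Hw2 = (-414, -1516, -2127)
w2·Hw2 = 108·(-414) + (-242)·(-1516) + (-239)·(-2127) = 830513; w2·w2 = 108·108 + (-242)·(-242) + (-239)·(-239) = 127349
λ ≈ 830513/127349 = 6.52155

λ ≈ 6.52155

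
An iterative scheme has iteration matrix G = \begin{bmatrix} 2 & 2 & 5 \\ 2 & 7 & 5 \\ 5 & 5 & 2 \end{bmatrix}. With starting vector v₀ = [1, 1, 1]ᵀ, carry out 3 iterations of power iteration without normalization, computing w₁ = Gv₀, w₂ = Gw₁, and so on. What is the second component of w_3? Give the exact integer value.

2139

w1 = Gv₀ = (2·1 + 2·1 + 5·1; 2·1 + 7·1 + 5·1; 5·1 + 5·1 + 2·1) = (9, 14, 12)
w2 = Gw1 = (2·9 + 2·14 + 5·12; 2·9 + 7·14 + 5·12; 5·9 + 5·14 + 2·12) = (106, 176, 139)
w3 = Gw2 = (1259, 2139, 1688)
The requested component of w3 is 2139.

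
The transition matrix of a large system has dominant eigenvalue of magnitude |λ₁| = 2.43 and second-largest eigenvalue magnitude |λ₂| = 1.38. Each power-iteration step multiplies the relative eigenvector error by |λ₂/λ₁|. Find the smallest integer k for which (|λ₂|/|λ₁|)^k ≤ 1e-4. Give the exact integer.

|λ₂/λ₁| = 1.38/2.43 = 0.56790
Need k ≥ ln(1e-4) / ln(0.56790) = -9.2103 / -0.5658 ≈ 16.278
Smallest integer k satisfying the bound: 17

17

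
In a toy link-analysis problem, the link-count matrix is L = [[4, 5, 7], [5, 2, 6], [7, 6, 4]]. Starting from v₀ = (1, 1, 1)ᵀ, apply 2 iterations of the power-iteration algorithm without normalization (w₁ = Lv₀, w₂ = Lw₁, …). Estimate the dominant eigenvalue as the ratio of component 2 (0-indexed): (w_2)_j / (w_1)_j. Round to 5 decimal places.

λ ≈ 15.17647

w1 = Lv₀ = (4·1 + 5·1 + 7·1; 5·1 + 2·1 + 6·1; 7·1 + 6·1 + 4·1) = (16, 13, 17)
w2 = Lw1 = (4·16 + 5·13 + 7·17; 5·16 + 2·13 + 6·17; 7·16 + 6·13 + 4·17) = (248, 208, 258)
Ratio at component: 258 / 17 = 15.17647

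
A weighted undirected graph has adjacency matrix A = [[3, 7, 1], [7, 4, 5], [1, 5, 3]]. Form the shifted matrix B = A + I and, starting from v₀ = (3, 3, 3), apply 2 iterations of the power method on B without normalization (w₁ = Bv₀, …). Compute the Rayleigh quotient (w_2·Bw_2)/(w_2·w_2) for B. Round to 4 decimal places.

B = A + I has rows (4, 7, 1); (7, 5, 5); (1, 5, 4)
w1 = Bv₀ = (36, 51, 30)
w2 = Bw1 = (531, 657, 411)
Bw2 = (7134, 9057, 5460)
w2·Bw2 = 11982663; w2·w2 = 882531; μ ≈ 11982663/882531 = 13.5776

13.5776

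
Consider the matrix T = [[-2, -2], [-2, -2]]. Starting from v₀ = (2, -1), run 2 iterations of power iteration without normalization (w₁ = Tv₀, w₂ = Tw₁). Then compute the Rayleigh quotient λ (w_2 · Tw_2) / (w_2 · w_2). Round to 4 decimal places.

w1 = Tv₀ = (-2, -2)
w2 = Tw1 = (8, 8)
Tw2 = (-32, -32)
w2·Tw2 = 8·(-32) + 8·(-32) = -512; w2·w2 = 8·8 + 8·8 = 128
λ ≈ -512/128 = -4.0000

-4.0000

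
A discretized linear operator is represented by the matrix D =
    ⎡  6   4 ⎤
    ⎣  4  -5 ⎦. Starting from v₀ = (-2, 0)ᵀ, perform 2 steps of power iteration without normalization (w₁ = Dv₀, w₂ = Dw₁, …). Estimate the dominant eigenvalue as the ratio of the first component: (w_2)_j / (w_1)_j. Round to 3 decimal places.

λ ≈ 8.667

w1 = Dv₀ = (6·(-2) + 4·0; 4·(-2) + (-5)·0) = (-12, -8)
w2 = Dw1 = (6·(-12) + 4·(-8); 4·(-12) + (-5)·(-8)) = (-104, -8)
Ratio at component: -104 / -12 = 8.667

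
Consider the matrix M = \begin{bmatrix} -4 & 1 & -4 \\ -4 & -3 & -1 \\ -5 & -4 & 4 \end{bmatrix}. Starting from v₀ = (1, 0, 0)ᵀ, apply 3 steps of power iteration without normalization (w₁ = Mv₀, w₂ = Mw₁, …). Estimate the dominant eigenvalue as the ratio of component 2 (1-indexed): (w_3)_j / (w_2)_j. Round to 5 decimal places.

λ ≈ -7.36364

w1 = Mv₀ = (-4, -4, -5)
w2 = Mw1 = (32, 33, 16)
w3 = Mw2 = (-159, -243, -228)
Ratio at component: -243 / 33 = -7.36364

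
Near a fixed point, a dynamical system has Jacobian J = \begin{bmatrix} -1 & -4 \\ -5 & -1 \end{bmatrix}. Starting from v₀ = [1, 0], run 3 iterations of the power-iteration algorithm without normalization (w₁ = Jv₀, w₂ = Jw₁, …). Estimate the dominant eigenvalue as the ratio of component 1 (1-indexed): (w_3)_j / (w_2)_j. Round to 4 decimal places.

-2.9048

w1 = Jv₀ = (-1, -5)
w2 = Jw1 = (21, 10)
w3 = Jw2 = (-61, -115)
Ratio at component: -61 / 21 = -2.9048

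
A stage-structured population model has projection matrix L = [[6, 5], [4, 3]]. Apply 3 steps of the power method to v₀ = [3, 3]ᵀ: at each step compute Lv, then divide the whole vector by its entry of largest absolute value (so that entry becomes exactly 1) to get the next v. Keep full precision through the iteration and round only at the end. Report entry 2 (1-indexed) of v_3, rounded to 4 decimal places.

Lv0 = (33.00000, 21.00000); divide by 33.00000 → v1 = (1.00000, 0.63636)
Lv1 = (9.18182, 5.90909); divide by 9.18182 → v2 = (1.00000, 0.64356)
Lv2 = (9.21782, 5.93069); divide by 9.21782 → v3 = (1.00000, 0.64339)
Requested entry of v3: 1797/2793 = 0.6434

0.6434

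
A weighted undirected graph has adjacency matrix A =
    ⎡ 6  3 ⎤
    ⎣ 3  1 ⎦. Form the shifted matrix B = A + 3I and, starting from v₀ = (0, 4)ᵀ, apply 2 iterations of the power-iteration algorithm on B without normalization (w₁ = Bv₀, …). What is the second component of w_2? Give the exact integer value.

100

B = A + 3I has rows (9, 3); (3, 4)
w1 = Bv₀ = (9·0 + 3·4; 3·0 + 4·4) = (12, 16)
w2 = Bw1 = (9·12 + 3·16; 3·12 + 4·16) = (156, 100)
Requested component of w2: 100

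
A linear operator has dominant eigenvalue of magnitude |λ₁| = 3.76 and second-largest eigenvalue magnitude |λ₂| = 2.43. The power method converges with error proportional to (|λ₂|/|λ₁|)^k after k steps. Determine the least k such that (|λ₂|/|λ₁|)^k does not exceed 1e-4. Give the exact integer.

|λ₂/λ₁| = 2.43/3.76 = 0.64628
Need k ≥ ln(1e-4) / ln(0.64628) = -9.2103 / -0.4365 ≈ 21.099
Smallest integer k satisfying the bound: 22

22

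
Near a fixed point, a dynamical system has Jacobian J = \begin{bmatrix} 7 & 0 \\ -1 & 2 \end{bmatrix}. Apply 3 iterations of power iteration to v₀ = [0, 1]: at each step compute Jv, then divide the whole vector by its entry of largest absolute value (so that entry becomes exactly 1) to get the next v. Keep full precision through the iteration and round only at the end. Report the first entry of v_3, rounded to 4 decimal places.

Jv0 = (0.00000, 2.00000); divide by 2.00000 → v1 = (0.00000, 1.00000)
Jv1 = (0.00000, 2.00000); divide by 2.00000 → v2 = (0.00000, 1.00000)
Jv2 = (0.00000, 2.00000); divide by 2.00000 → v3 = (0.00000, 1.00000)
Requested entry of v3: 0/8 = 0.0000

0.0000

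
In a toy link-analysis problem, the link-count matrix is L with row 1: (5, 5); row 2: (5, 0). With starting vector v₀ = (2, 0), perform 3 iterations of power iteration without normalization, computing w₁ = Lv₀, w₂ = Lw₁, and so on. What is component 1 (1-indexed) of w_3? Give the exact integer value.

w1 = Lv₀ = (5·2 + 5·0; 5·2 + 0·0) = (10, 10)
w2 = Lw1 = (5·10 + 5·10; 5·10 + 0·10) = (100, 50)
w3 = Lw2 = (750, 500)
The requested component of w3 is 750.

750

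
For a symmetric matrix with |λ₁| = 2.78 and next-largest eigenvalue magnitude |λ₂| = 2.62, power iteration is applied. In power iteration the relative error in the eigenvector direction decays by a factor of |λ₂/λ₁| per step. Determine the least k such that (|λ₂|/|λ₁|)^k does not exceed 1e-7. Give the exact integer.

272

|λ₂/λ₁| = 2.62/2.78 = 0.94245
Need k ≥ ln(1e-7) / ln(0.94245) = -16.1181 / -0.0593 ≈ 271.913
Smallest integer k satisfying the bound: 272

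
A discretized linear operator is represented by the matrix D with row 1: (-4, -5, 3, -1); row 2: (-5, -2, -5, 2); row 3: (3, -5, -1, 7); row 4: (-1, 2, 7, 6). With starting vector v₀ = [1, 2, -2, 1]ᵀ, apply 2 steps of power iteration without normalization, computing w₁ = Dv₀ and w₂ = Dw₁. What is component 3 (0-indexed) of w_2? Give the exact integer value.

w1 = Dv₀ = ((-4)·1 + (-5)·2 + 3·(-2) + (-1)·1; (-5)·1 + (-2)·2 + (-5)·(-2) + 2·1; 3·1 + (-5)·2 + (-1)·(-2) + 7·1; (-1)·1 + 2·2 + 7·(-2) + 6·1) = (-21, 3, 2, -5)
w2 = Dw1 = ((-4)·(-21) + (-5)·3 + 3·2 + (-1)·(-5); (-5)·(-21) + (-2)·3 + (-5)·2 + 2·(-5); 3·(-21) + (-5)·3 + (-1)·2 + 7·(-5); (-1)·(-21) + 2·3 + 7·2 + 6·(-5)) = (80, 79, -115, 11)
The requested component of w2 is 11.

11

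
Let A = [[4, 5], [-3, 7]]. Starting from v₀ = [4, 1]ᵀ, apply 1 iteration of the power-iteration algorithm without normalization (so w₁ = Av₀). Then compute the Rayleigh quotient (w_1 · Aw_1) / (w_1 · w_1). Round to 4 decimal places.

w1 = Av₀ = (21, -5)
Aw1 = (59, -98)
w1·Aw1 = 21·59 + (-5)·(-98) = 1729; w1·w1 = 21·21 + (-5)·(-5) = 466
λ ≈ 1729/466 = 3.7103

λ ≈ 3.7103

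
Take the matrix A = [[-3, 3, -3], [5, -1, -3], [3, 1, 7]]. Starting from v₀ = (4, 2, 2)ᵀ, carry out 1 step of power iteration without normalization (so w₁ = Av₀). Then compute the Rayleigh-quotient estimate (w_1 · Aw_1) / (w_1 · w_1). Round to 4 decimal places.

w1 = Av₀ = ((-3)·4 + 3·2 + (-3)·2; 5·4 + (-1)·2 + (-3)·2; 3·4 + 1·2 + 7·2) = (-12, 12, 28)
Aw1 = (-12, -156, 172)
w1·Aw1 = (-12)·(-12) + 12·(-156) + 28·172 = 3088; w1·w1 = (-12)·(-12) + 12·12 + 28·28 = 1072
λ ≈ 3088/1072 = 2.8806

2.8806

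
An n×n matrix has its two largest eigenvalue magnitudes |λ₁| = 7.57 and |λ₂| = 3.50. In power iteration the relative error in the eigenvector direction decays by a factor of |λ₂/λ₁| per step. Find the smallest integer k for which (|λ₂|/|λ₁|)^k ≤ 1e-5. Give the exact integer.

15

|λ₂/λ₁| = 3.50/7.57 = 0.46235
Need k ≥ ln(1e-5) / ln(0.46235) = -11.5129 / -0.7714 ≈ 14.924
Smallest integer k satisfying the bound: 15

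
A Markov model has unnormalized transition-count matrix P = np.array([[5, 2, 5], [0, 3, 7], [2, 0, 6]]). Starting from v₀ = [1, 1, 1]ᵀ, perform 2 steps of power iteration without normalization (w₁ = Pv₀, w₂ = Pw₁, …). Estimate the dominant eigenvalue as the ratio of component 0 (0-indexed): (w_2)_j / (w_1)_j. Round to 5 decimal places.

w1 = Pv₀ = (12, 10, 8)
w2 = Pw1 = (120, 86, 72)
Ratio at component: 120 / 12 = 10.00000

10.00000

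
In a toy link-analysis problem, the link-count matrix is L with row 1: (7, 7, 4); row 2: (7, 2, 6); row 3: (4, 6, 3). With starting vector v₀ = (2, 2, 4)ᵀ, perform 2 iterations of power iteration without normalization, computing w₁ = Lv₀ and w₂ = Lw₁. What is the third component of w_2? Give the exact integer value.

w1 = Lv₀ = (7·2 + 7·2 + 4·4; 7·2 + 2·2 + 6·4; 4·2 + 6·2 + 3·4) = (44, 42, 32)
w2 = Lw1 = (7·44 + 7·42 + 4·32; 7·44 + 2·42 + 6·32; 4·44 + 6·42 + 3·32) = (730, 584, 524)
The requested component of w2 is 524.

524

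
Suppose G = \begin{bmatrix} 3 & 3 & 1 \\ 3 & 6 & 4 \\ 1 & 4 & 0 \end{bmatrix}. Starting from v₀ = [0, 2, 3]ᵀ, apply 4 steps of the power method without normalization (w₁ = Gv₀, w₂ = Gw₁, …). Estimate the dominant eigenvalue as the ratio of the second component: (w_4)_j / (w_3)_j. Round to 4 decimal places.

9.4615

w1 = Gv₀ = (3·0 + 3·2 + 1·3; 3·0 + 6·2 + 4·3; 1·0 + 4·2 + 0·3) = (9, 24, 8)
w2 = Gw1 = (3·9 + 3·24 + 1·8; 3·9 + 6·24 + 4·8; 1·9 + 4·24 + 0·8) = (107, 203, 105)
w3 = Gw2 = (1035, 1959, 919)
w4 = Gw3 = (9901, 18535, 8871)
Ratio at component: 18535 / 1959 = 9.4615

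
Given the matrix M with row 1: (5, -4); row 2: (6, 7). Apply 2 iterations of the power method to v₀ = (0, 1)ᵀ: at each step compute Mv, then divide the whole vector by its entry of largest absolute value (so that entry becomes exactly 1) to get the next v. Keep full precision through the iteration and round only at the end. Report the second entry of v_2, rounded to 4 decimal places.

-0.5208

Mv0 = (-4.00000, 7.00000); divide by 7.00000 → v1 = (-0.57143, 1.00000)
Mv1 = (-6.85714, 3.57143); divide by -6.85714 → v2 = (1.00000, -0.52083)
Requested entry of v2: 25/-48 = -0.5208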